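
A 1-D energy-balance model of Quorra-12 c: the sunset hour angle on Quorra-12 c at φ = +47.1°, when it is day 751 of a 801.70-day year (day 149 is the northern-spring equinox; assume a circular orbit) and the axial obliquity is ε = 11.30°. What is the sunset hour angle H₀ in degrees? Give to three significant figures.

H₀ = 77.6°

Solar longitude: λ_s = 360° × (751 − 149)/801.70 = 270.326°.
sin δ = sin 11.30° × sin 270.326° = -0.19594, so δ = -11.300°.
cos H₀ = −tan φ · tan δ = −tan(+47.1°) × tan(-11.300°) = 0.2150, so H₀ = 1.3541 rad = 77.58°.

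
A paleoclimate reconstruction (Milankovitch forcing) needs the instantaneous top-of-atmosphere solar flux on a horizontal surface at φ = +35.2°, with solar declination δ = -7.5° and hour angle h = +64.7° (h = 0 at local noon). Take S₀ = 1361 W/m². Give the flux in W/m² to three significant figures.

cos θ_z = sin φ sin δ + cos φ cos δ cos h = -0.075240 + 0.346226 = 0.270986.
Flux = S₀ · cos θ_z = 1361 × 0.270986 = 368.8 W/m².

369 W/m²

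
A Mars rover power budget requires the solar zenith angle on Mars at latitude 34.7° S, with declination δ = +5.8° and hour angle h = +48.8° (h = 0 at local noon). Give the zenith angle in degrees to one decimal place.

θ_z = 61.2°

cos θ_z = sin φ sin δ + cos φ cos δ cos h = -0.057529 + 0.538765 = 0.481236.
θ_z = arccos(0.481236) = 61.2°.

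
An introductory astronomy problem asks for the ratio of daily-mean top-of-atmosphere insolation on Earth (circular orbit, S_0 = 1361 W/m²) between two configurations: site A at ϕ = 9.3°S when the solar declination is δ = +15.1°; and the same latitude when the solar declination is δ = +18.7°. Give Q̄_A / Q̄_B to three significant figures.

— Configuration A (ϕ=-9.3°):
cos h₀ = −tan(-9.3°) tan(+15.100°) = 0.0442, h₀ = 1.5266 rad.
Bracket: h₀ sin ϕ sin δ + cos ϕ cos δ sin h₀ = 1.5266×-0.16160×0.26050 + 0.98686×0.96547×0.99902 = -0.064265 + 0.951850 = 0.887585.
Q̄ = (S_0/π) × [bracket] = (1361/π) × 0.887585 = 384.52 W/m².
— Configuration B (ϕ=-9.3°):
cos h₀ = −tan(-9.3°) tan(+18.700°) = 0.0554, h₀ = 1.5153 rad.
Bracket: h₀ sin ϕ sin δ + cos ϕ cos δ sin h₀ = 1.5153×-0.16160×0.32061 + 0.98686×0.94721×0.99846 = -0.078509 + 0.933324 = 0.854815.
Q̄ = (S_0/π) × [bracket] = (1361/π) × 0.854815 = 370.32 W/m².
Ratio Q̄_A / Q̄_B = 384.52 / 370.32 = 1.038.

Q̄_A / Q̄_B ≈ 1.04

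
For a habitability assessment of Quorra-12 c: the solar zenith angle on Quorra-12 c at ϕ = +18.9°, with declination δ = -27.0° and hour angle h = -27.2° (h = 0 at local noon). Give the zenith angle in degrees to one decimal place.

θ_z = 52.9°

cos θ_z = sin ϕ sin δ + cos ϕ cos δ cos h = -0.147055 + 0.749750 = 0.602695.
θ_z = arccos(0.602695) = 52.9°.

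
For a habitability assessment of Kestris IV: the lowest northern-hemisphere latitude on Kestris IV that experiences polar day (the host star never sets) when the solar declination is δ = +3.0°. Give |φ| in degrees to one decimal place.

Polar day requires cos H₀ = −tan φ tan δ ≤ −1, i.e. tan φ tan δ ≥ 1.
The boundary is |tan φ| · |tan δ| = 1, so |φ| = 90° − |δ| = 90° − 3.0° = 87.0° in the northern hemisphere.

|φ| = 87.0°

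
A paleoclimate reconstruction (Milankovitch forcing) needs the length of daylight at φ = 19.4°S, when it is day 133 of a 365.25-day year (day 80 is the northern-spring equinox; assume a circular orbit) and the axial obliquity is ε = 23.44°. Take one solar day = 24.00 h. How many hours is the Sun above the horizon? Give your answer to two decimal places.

11.11 h

Solar longitude: λ_s = 360° × (133 − 80)/365.25 = 52.238°.
sin δ = sin 23.44° × sin 52.238° = 0.31448, so δ = +18.329°.
cos H₀ = −tan φ · tan δ = −tan(-19.4°) × tan(+18.329°) = 0.1167, so H₀ = 1.4539 rad = 83.30°.
Daylight = 2H₀/(2π) × 24.00 h = (1.4539/π) × 24.00 = 11.11 h.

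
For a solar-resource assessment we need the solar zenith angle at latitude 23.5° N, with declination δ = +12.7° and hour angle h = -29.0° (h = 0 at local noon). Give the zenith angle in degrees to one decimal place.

cos θ_z = sin ϕ sin δ + cos ϕ cos δ cos h = 0.087663 + 0.782456 = 0.870119.
θ_z = arccos(0.870119) = 29.5°.

θ_z = 29.5°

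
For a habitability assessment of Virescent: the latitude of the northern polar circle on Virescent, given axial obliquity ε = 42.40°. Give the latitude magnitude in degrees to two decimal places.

47.60°

The polar circle is the lowest latitude that experiences at least one full rotation of continuous daylight at the northern-summer solstice; it lies at |ϕ| = 90° − ε = 90° − 42.40° = 47.60°.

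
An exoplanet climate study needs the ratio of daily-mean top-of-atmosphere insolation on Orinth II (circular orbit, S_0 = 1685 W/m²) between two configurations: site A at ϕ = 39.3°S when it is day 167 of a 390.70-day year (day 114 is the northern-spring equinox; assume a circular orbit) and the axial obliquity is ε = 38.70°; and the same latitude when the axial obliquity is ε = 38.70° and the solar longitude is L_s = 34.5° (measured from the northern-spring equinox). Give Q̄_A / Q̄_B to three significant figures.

— Configuration A (ϕ=-39.3°):
Solar longitude: L_s = 360° × (167 − 114)/390.70 = 48.835°.
sin δ = sin 38.70° × sin 48.835° = 0.47070, so δ = +28.080°.
cos h₀ = −tan(-39.3°) tan(+28.080°) = 0.4367, h₀ = 1.1189 rad.
Bracket: h₀ sin ϕ sin δ + cos ϕ cos δ sin h₀ = 1.1189×-0.63338×0.47070 + 0.77384×0.88230×0.89963 = -0.333580 + 0.614231 = 0.280651.
Q̄ = (S_0/π) × [bracket] = (1685/π) × 0.280651 = 150.53 W/m².
— Configuration B (ϕ=-39.3°):
Solar declination: sin δ = sin ε · sin L_s = sin 38.70° × sin 34.5° = 0.35414, so δ = +20.741°.
cos h₀ = −tan(-39.3°) tan(+20.741°) = 0.3099, h₀ = 1.2557 rad.
Bracket: h₀ sin ϕ sin δ + cos ϕ cos δ sin h₀ = 1.2557×-0.63338×0.35414 + 0.77384×0.93519×0.95075 = -0.281660 + 0.688046 = 0.406386.
Q̄ = (S_0/π) × [bracket] = (1685/π) × 0.406386 = 217.97 W/m².
Ratio Q̄_A / Q̄_B = 150.53 / 217.97 = 0.6906.

Q̄_A / Q̄_B ≈ 0.691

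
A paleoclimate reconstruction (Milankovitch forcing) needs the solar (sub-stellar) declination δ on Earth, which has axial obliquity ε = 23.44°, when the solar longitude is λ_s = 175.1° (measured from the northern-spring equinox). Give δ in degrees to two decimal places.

δ = +1.95°

sin δ = sin ε · sin λ_s = sin 23.44° × sin 175.1° = 0.033978.
δ = arcsin(0.033978) = +1.95°.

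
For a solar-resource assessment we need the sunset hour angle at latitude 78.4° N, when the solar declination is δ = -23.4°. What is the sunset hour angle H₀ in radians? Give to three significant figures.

H₀ = 0.00 rad

cos H₀ = −tan φ · tan δ = 2.1081 ≥ 1, so the Sun never rises (polar night) and H₀ = 0.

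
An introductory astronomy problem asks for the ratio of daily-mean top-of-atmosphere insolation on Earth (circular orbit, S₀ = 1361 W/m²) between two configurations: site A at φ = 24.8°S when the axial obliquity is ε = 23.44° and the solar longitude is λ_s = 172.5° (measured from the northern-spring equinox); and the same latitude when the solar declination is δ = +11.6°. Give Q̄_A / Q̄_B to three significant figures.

Q̄_A / Q̄_B ≈ 1.15

— Configuration A (φ=-24.8°):
Solar declination: sin δ = sin ε · sin λ_s = sin 23.44° × sin 172.5° = 0.05192, so δ = +2.976°.
cos H₀ = −tan(-24.8°) tan(+2.976°) = 0.0240, H₀ = 1.5468 rad.
Bracket: H₀ sin φ sin δ + cos φ cos δ sin H₀ = 1.5468×-0.41945×0.05192 + 0.90778×0.99865×0.99971 = -0.033686 + 0.906292 = 0.872606.
Q̄ = (S₀/π) × [bracket] = (1361/π) × 0.872606 = 378.03 W/m².
— Configuration B (φ=-24.8°):
cos H₀ = −tan(-24.8°) tan(+11.600°) = 0.0948, H₀ = 1.4758 rad.
Bracket: H₀ sin φ sin δ + cos φ cos δ sin H₀ = 1.4758×-0.41945×0.20108 + 0.90778×0.97958×0.99549 = -0.124473 + 0.885233 = 0.760760.
Q̄ = (S₀/π) × [bracket] = (1361/π) × 0.760760 = 329.58 W/m².
Ratio Q̄_A / Q̄_B = 378.03 / 329.58 = 1.147.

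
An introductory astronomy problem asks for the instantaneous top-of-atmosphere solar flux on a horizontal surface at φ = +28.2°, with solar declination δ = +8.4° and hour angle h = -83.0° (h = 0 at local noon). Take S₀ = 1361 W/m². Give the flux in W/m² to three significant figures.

239 W/m²

cos θ_z = sin φ sin δ + cos φ cos δ cos h = 0.069032 + 0.106252 = 0.175284.
Flux = S₀ · cos θ_z = 1361 × 0.175284 = 238.6 W/m².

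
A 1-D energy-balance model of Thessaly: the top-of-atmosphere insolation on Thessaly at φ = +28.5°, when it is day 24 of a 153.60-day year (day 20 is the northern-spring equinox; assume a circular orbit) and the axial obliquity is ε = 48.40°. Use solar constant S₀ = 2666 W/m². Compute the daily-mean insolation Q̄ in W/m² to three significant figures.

Solar longitude: λ_s = 360° × (24 − 20)/153.60 = 9.375°.
sin δ = sin 48.40° × sin 9.375° = 0.12181, so δ = +6.997°.
cos H₀ = −tan(+28.5°) tan(+6.997°) = -0.0666, H₀ = 1.6375 rad.
Bracket: H₀ sin φ sin δ + cos φ cos δ sin H₀ = 1.6375×0.47716×0.12181 + 0.87882×0.99255×0.99778 = 0.095176 + 0.870336 = 0.965512.
Q̄ = (S₀/π) × [bracket] = (2666/π) × 0.965512 = 819.3 W/m².

Q̄ ≈ 819 W/m²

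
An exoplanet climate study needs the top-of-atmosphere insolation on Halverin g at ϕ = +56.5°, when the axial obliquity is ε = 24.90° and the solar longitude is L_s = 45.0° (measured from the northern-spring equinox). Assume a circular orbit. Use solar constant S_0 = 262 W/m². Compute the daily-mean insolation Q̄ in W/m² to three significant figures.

Q̄ ≈ 81.4 W/m²

Solar declination: sin δ = sin ε · sin L_s = sin 24.90° × sin 45.0° = 0.29772, so δ = +17.321°.
cos h₀ = −tan(+56.5°) tan(+17.321°) = -0.4712, h₀ = 2.0614 rad.
Bracket: h₀ sin ϕ sin δ + cos ϕ cos δ sin h₀ = 2.0614×0.83389×0.29772 + 0.55194×0.95465×0.88204 = 0.511775 + 0.464755 = 0.976530.
Q̄ = (S_0/π) × [bracket] = (262/π) × 0.976530 = 81.44 W/m².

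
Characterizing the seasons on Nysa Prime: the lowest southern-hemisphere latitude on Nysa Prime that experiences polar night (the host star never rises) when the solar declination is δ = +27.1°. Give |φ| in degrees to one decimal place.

|φ| = 62.9°

Polar night requires cos H₀ = −tan φ tan δ ≥ 1, i.e. tan φ tan δ ≤ −1.
The boundary is |tan φ| · |tan δ| = 1, so |φ| = 90° − |δ| = 90° − 27.1° = 62.9° in the southern hemisphere.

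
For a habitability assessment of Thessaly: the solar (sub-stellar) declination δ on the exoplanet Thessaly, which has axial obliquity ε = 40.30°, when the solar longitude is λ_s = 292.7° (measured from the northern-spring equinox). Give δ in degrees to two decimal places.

δ = -36.63°

sin δ = sin ε · sin λ_s = sin 40.30° × sin 292.7° = -0.596688.
δ = arcsin(-0.596688) = -36.63°.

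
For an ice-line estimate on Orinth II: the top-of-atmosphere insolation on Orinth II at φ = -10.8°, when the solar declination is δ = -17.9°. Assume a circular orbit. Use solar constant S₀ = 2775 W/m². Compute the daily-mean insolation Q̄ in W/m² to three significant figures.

cos H₀ = −tan(-10.8°) tan(-17.900°) = -0.0616, H₀ = 1.6324 rad.
Bracket: H₀ sin φ sin δ + cos φ cos δ sin H₀ = 1.6324×-0.18738×-0.30736 + 0.98229×0.95159×0.99810 = 0.094015 + 0.932961 = 1.026976.
Q̄ = (S₀/π) × [bracket] = (2775/π) × 1.026976 = 907.1 W/m².

Q̄ ≈ 907 W/m²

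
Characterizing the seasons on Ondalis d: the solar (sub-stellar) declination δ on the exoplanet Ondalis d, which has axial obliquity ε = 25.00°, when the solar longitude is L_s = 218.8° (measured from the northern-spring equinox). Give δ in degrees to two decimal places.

sin δ = sin ε · sin L_s = sin 25.00° × sin 218.8° = -0.264814.
δ = arcsin(-0.264814) = -15.36°.

δ = -15.36°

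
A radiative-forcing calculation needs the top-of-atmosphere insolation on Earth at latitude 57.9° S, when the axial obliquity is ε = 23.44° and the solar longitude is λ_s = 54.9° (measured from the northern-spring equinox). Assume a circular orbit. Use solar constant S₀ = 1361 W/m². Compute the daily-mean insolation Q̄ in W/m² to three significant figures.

Q̄ ≈ 63.7 W/m²

Solar declination: sin δ = sin ε · sin λ_s = sin 23.44° × sin 54.9° = 0.32545, so δ = +18.993°.
cos H₀ = −tan(-57.9°) tan(+18.993°) = 0.5487, H₀ = 0.9900 rad.
Bracket: H₀ sin φ sin δ + cos φ cos δ sin H₀ = 0.9900×-0.84712×0.32545 + 0.53140×0.94556×0.83603 = -0.272938 + 0.420080 = 0.147142.
Q̄ = (S₀/π) × [bracket] = (1361/π) × 0.147142 = 63.74 W/m².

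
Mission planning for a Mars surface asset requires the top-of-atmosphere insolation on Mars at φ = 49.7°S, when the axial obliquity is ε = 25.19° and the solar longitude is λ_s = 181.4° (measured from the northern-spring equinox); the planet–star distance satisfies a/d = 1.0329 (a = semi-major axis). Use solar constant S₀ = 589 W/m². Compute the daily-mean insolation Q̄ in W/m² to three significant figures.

Q̄ ≈ 132 W/m²

Solar declination: sin δ = sin ε · sin λ_s = sin 25.19° × sin 181.4° = -0.01040, so δ = -0.596°.
cos H₀ = −tan(-49.7°) tan(-0.596°) = -0.0123, H₀ = 1.5831 rad.
Bracket: H₀ sin φ sin δ + cos φ cos δ sin H₀ = 1.5831×-0.76267×-0.01040 + 0.64679×0.99995×0.99992 = 0.012557 + 0.646706 = 0.659263.
Inverse-square distance factor (a/d)² = 1.0329² = 1.066882.
Q̄ = (S₀/π) × 1.066882 × [bracket] = (589/π) × 1.066882 × 0.659263 = 131.9 W/m².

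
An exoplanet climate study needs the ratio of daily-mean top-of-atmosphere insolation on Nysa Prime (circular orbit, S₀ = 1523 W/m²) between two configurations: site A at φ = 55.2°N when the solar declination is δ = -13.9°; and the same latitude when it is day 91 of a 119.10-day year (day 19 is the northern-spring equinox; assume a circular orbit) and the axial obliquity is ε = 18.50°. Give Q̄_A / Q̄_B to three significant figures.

Q̄_A / Q̄_B ≈ 0.840

— Configuration A (φ=+55.2°):
cos H₀ = −tan(+55.2°) tan(-13.900°) = 0.3561, H₀ = 1.2067 rad.
Bracket: H₀ sin φ sin δ + cos φ cos δ sin H₀ = 1.2067×0.82115×-0.24023 + 0.57071×0.97072×0.93446 = -0.238040 + 0.517690 = 0.279650.
Q̄ = (S₀/π) × [bracket] = (1523/π) × 0.279650 = 135.57 W/m².
— Configuration B (φ=+55.2°):
Solar longitude: λ_s = 360° × (91 − 19)/119.10 = 217.632°.
sin δ = sin 18.50° × sin 217.632° = -0.19374, so δ = -11.171°.
cos H₀ = −tan(+55.2°) tan(-11.171°) = 0.2841, H₀ = 1.2827 rad.
Bracket: H₀ sin φ sin δ + cos φ cos δ sin H₀ = 1.2827×0.82115×-0.19374 + 0.57071×0.98105×0.95878 = -0.204064 + 0.536816 = 0.332752.
Q̄ = (S₀/π) × [bracket] = (1523/π) × 0.332752 = 161.31 W/m².
Ratio Q̄_A / Q̄_B = 135.57 / 161.31 = 0.8404.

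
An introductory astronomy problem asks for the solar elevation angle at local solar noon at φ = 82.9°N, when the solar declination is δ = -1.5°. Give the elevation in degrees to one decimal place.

5.6°

At local noon the hour angle is zero, so the zenith angle equals |φ − δ| = |+82.9° − (-1.500°)| = 84.400°.
Elevation = 90° − 84.400° = 5.6°.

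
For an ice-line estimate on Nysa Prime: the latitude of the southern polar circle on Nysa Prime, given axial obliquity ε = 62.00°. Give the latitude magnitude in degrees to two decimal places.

28.00°

The polar circle is the lowest latitude that experiences at least one full rotation of continuous darkness at the northern-summer solstice; it lies at |φ| = 90° − ε = 90° − 62.00° = 28.00°.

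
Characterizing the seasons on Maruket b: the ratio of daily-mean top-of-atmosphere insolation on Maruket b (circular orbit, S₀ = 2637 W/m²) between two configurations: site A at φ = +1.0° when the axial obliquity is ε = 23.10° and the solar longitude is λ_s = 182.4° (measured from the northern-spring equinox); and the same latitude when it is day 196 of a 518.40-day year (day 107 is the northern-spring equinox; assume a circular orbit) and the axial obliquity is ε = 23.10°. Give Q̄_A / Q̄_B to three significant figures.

Q̄_A / Q̄_B ≈ 1.05

— Configuration A (φ=+1.0°):
Solar declination: sin δ = sin ε · sin λ_s = sin 23.10° × sin 182.4° = -0.01643, so δ = -0.941°.
cos H₀ = −tan(+1.0°) tan(-0.941°) = 0.0003, H₀ = 1.5705 rad.
Bracket: H₀ sin φ sin δ + cos φ cos δ sin H₀ = 1.5705×0.01745×-0.01643 + 0.99985×0.99987×1.00000 = -0.000450 + 0.999720 = 0.999270.
Q̄ = (S₀/π) × [bracket] = (2637/π) × 0.999270 = 838.77 W/m².
— Configuration B (φ=+1.0°):
Solar longitude: λ_s = 360° × (196 − 107)/518.40 = 61.806°.
sin δ = sin 23.10° × sin 61.806° = 0.34579, so δ = +20.230°.
cos H₀ = −tan(+1.0°) tan(+20.230°) = -0.0064, H₀ = 1.5772 rad.
Bracket: H₀ sin φ sin δ + cos φ cos δ sin H₀ = 1.5772×0.01745×0.34579 + 0.99985×0.93831×0.99998 = 0.009517 + 0.938150 = 0.947667.
Q̄ = (S₀/π) × [bracket] = (2637/π) × 0.947667 = 795.46 W/m².
Ratio Q̄_A / Q̄_B = 838.77 / 795.46 = 1.054.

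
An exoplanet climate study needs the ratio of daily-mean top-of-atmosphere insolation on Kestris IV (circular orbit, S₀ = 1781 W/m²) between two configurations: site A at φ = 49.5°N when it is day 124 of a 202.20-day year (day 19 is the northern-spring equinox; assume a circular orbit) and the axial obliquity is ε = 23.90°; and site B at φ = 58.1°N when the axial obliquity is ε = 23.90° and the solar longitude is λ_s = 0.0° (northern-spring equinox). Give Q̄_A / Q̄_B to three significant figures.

— Configuration A (φ=+49.5°):
Solar longitude: λ_s = 360° × (124 − 19)/202.20 = 186.944°.
sin δ = sin 23.90° × sin 186.944° = -0.04898, so δ = -2.807°.
cos H₀ = −tan(+49.5°) tan(-2.807°) = 0.0574, H₀ = 1.5133 rad.
Bracket: H₀ sin φ sin δ + cos φ cos δ sin H₀ = 1.5133×0.76041×-0.04898 + 0.64945×0.99880×0.99835 = -0.056363 + 0.647600 = 0.591237.
Q̄ = (S₀/π) × [bracket] = (1781/π) × 0.591237 = 335.18 W/m².
— Configuration B (φ=+58.1°):
Solar declination: sin δ = sin ε · sin λ_s = sin 23.90° × sin 0.0° = 0.00000, so δ = +0.000°.
cos H₀ = −tan(+58.1°) tan(+0.000°) = -0.0000, H₀ = 1.5708 rad.
Bracket: H₀ sin φ sin δ + cos φ cos δ sin H₀ = 1.5708×0.84897×0.00000 + 0.52844×1.00000×1.00000 = 0.000000 + 0.528440 = 0.528440.
Q̄ = (S₀/π) × [bracket] = (1781/π) × 0.528440 = 299.58 W/m².
Ratio Q̄_A / Q̄_B = 335.18 / 299.58 = 1.119.

Q̄_A / Q̄_B ≈ 1.12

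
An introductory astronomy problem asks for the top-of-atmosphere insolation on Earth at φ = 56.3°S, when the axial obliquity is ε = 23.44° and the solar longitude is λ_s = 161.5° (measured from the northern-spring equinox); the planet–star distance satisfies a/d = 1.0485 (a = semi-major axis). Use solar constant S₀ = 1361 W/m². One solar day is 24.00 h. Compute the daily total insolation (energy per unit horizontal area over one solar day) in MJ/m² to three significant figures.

Solar declination: sin δ = sin ε · sin λ_s = sin 23.44° × sin 161.5° = 0.12622, so δ = +7.251°.
cos H₀ = −tan(-56.3°) tan(+7.251°) = 0.1908, H₀ = 1.3788 rad.
Bracket: H₀ sin φ sin δ + cos φ cos δ sin H₀ = 1.3788×-0.83195×0.12622 + 0.55484×0.99200×0.98163 = -0.144786 + 0.540290 = 0.395504.
Inverse-square distance factor (a/d)² = 1.0485² = 1.099352.
Q̄ = (S₀/π) × 1.099352 × [bracket] = (1361/π) × 1.099352 × 0.395504 = 188.36 W/m².
Daily total = Q̄ × 24.00 h × 3600 s/h = 188.36 × 24.00 × 3600 / 10⁶ = 16.27 MJ/m².

16.3 MJ/m²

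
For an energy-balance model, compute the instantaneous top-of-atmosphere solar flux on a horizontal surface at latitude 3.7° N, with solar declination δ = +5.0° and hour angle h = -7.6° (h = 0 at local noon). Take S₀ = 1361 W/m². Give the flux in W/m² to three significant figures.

1.35e+03 W/m²

cos θ_z = sin φ sin δ + cos φ cos δ cos h = 0.005624 + 0.985385 = 0.991009.
Flux = S₀ · cos θ_z = 1361 × 0.991009 = 1349 W/m².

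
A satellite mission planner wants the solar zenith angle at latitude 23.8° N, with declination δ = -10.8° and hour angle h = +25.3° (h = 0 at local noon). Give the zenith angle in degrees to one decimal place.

cos θ_z = sin φ sin δ + cos φ cos δ cos h = -0.075617 + 0.812547 = 0.736930.
θ_z = arccos(0.736930) = 42.5°.

θ_z = 42.5°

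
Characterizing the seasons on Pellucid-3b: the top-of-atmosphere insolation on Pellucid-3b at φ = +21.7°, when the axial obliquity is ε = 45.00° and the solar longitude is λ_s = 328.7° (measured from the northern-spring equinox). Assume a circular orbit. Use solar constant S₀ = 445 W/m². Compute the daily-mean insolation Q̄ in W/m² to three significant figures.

Q̄ ≈ 93.7 W/m²

Solar declination: sin δ = sin ε · sin λ_s = sin 45.00° × sin 328.7° = -0.36736, so δ = -21.553°.
cos H₀ = −tan(+21.7°) tan(-21.553°) = 0.1572, H₀ = 1.4130 rad.
Bracket: H₀ sin φ sin δ + cos φ cos δ sin H₀ = 1.4130×0.36975×-0.36736 + 0.92913×0.93008×0.98757 = -0.191930 + 0.853424 = 0.661494.
Q̄ = (S₀/π) × [bracket] = (445/π) × 0.661494 = 93.70 W/m².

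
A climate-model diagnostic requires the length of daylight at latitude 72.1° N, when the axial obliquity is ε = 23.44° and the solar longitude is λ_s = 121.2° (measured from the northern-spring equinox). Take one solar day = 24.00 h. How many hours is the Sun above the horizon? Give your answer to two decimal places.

24.00 h

Solar declination: sin δ = sin ε · sin λ_s = sin 23.44° × sin 121.2° = 0.34025, so δ = +19.892°.
Sunrise equation: cos H₀ = −tan φ · tan δ = -1.1203 ≤ −1, so the Sun never sets (polar day) and H₀ = π.
Daylight = 2H₀/(2π) × 24.00 h = (3.1416/π) × 24.00 = 24.00 h.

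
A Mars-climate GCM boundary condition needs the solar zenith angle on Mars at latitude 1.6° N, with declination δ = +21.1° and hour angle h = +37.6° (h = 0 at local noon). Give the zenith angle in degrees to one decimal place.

θ_z = 41.5°

cos θ_z = sin ϕ sin δ + cos ϕ cos δ cos h = 0.010052 + 0.738881 = 0.748933.
θ_z = arccos(0.748933) = 41.5°.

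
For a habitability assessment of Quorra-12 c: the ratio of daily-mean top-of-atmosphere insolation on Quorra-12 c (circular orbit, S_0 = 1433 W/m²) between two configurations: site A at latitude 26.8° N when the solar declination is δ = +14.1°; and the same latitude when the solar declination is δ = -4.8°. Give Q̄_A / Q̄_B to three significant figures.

Q̄_A / Q̄_B ≈ 1.26

— Configuration A (ϕ=+26.8°):
cos h₀ = −tan(+26.8°) tan(+14.100°) = -0.1269, h₀ = 1.6980 rad.
Bracket: h₀ sin ϕ sin δ + cos ϕ cos δ sin h₀ = 1.6980×0.45088×0.24362 + 0.89259×0.96987×0.99192 = 0.186514 + 0.858701 = 1.045215.
Q̄ = (S_0/π) × [bracket] = (1433/π) × 1.045215 = 476.76 W/m².
— Configuration B (ϕ=+26.8°):
cos h₀ = −tan(+26.8°) tan(-4.800°) = 0.0424, h₀ = 1.5284 rad.
Bracket: h₀ sin ϕ sin δ + cos ϕ cos δ sin h₀ = 1.5284×0.45088×-0.08368 + 0.89259×0.99649×0.99910 = -0.057666 + 0.888656 = 0.830990.
Q̄ = (S_0/π) × [bracket] = (1433/π) × 0.830990 = 379.05 W/m².
Ratio Q̄_A / Q̄_B = 476.76 / 379.05 = 1.258.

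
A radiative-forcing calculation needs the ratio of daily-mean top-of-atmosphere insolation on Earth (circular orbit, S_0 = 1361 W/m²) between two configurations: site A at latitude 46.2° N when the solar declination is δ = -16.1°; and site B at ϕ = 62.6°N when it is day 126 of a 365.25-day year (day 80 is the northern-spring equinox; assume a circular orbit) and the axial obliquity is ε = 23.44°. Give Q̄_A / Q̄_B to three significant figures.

— Configuration A (ϕ=+46.2°):
cos h₀ = −tan(+46.2°) tan(-16.100°) = 0.3010, h₀ = 1.2651 rad.
Bracket: h₀ sin ϕ sin δ + cos ϕ cos δ sin h₀ = 1.2651×0.72176×-0.27731 + 0.69214×0.96078×0.95363 = -0.253211 + 0.634158 = 0.380947.
Q̄ = (S_0/π) × [bracket] = (1361/π) × 0.380947 = 165.03 W/m².
— Configuration B (ϕ=+62.6°):
Solar longitude: L_s = 360° × (126 − 80)/365.25 = 45.339°.
sin δ = sin 23.44° × sin 45.339° = 0.28294, so δ = +16.436°.
cos h₀ = −tan(+62.6°) tan(+16.436°) = -0.5691, h₀ = 2.1762 rad.
Bracket: h₀ sin ϕ sin δ + cos ϕ cos δ sin h₀ = 2.1762×0.88782×0.28294 + 0.46020×0.95914×0.82227 = 0.546661 + 0.362947 = 0.909608.
Q̄ = (S_0/π) × [bracket] = (1361/π) × 0.909608 = 394.06 W/m².
Ratio Q̄_A / Q̄_B = 165.03 / 394.06 = 0.4188.

Q̄_A / Q̄_B ≈ 0.419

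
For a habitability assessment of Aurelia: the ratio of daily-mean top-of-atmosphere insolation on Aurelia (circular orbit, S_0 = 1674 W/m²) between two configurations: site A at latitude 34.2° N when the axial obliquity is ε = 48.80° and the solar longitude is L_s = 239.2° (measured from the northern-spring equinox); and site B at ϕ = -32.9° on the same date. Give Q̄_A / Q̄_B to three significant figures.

Q̄_A / Q̄_B ≈ 0.130

— Configuration A (ϕ=+34.2°):
Solar declination: sin δ = sin ε · sin L_s = sin 48.80° × sin 239.2° = -0.64629, so δ = -40.263°.
cos h₀ = −tan(+34.2°) tan(-40.263°) = 0.5756, h₀ = 0.9575 rad.
Bracket: h₀ sin ϕ sin δ + cos ϕ cos δ sin h₀ = 0.9575×0.56208×-0.64629 + 0.82708×0.76309×0.81774 = -0.347828 + 0.516106 = 0.168278.
Q̄ = (S_0/π) × [bracket] = (1674/π) × 0.168278 = 89.667 W/m².
— Configuration B (ϕ=-32.9°):
cos h₀ = −tan(-32.9°) tan(-40.263°) = -0.5479, h₀ = 2.1507 rad.
Bracket: h₀ sin ϕ sin δ + cos ϕ cos δ sin h₀ = 2.1507×-0.54317×-0.64629 + 0.83962×0.76309×0.83653 = 0.754993 + 0.535969 = 1.290962.
Q̄ = (S_0/π) × [bracket] = (1674/π) × 1.290962 = 687.89 W/m².
Ratio Q̄_A / Q̄_B = 89.667 / 687.89 = 0.1304.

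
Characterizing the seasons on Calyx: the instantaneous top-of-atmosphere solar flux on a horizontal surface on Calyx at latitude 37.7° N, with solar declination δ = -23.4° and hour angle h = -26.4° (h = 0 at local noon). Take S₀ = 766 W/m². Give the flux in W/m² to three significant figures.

312 W/m²

cos θ_z = sin φ sin δ + cos φ cos δ cos h = -0.242867 + 0.650420 = 0.407553.
Flux = S₀ · cos θ_z = 766 × 0.407553 = 312.2 W/m².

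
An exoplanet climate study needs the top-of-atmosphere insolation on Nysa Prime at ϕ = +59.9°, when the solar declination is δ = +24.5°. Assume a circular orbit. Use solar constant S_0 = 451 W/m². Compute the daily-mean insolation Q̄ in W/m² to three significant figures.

Q̄ ≈ 168 W/m²

cos h₀ = −tan(+59.9°) tan(+24.500°) = -0.7862, h₀ = 2.4754 rad.
Bracket: h₀ sin ϕ sin δ + cos ϕ cos δ sin h₀ = 2.4754×0.86515×0.41469 + 0.50151×0.90996×0.61801 = 0.888097 + 0.282031 = 1.170128.
Q̄ = (S_0/π) × [bracket] = (451/π) × 1.170128 = 168.0 W/m².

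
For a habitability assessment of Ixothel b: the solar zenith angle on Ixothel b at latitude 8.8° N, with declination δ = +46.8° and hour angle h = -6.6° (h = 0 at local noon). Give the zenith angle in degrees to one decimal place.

θ_z = 38.4°

cos θ_z = sin φ sin δ + cos φ cos δ cos h = 0.111522 + 0.672006 = 0.783528.
θ_z = arccos(0.783528) = 38.4°.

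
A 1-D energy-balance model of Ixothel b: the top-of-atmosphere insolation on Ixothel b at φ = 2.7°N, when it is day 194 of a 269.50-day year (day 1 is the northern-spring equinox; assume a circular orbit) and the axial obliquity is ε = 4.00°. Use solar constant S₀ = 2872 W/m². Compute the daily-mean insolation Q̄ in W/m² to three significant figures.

Q̄ ≈ 906 W/m²

Solar longitude: λ_s = 360° × (194 − 1)/269.50 = 257.811°.
sin δ = sin 4.00° × sin 257.811° = -0.06818, so δ = -3.910°.
cos H₀ = −tan(+2.7°) tan(-3.910°) = 0.0032, H₀ = 1.5676 rad.
Bracket: H₀ sin φ sin δ + cos φ cos δ sin H₀ = 1.5676×0.04711×-0.06818 + 0.99889×0.99767×0.99999 = -0.005035 + 0.996553 = 0.991518.
Q̄ = (S₀/π) × [bracket] = (2872/π) × 0.991518 = 906.4 W/m².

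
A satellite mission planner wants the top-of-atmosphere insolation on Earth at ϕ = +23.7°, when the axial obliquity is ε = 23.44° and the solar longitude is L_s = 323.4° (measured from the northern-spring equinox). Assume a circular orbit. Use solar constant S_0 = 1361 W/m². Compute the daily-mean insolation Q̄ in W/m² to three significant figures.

Solar declination: sin δ = sin ε · sin L_s = sin 23.44° × sin 323.4° = -0.23717, so δ = -13.720°.
cos h₀ = −tan(+23.7°) tan(-13.720°) = 0.1072, h₀ = 1.4634 rad.
Bracket: h₀ sin ϕ sin δ + cos ϕ cos δ sin h₀ = 1.4634×0.40195×-0.23717 + 0.91566×0.97147×0.99424 = -0.139507 + 0.884412 = 0.744905.
Q̄ = (S_0/π) × [bracket] = (1361/π) × 0.744905 = 322.7 W/m².

Q̄ ≈ 323 W/m²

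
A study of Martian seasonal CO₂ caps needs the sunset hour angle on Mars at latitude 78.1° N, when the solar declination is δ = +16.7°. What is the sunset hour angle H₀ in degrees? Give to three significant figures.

H₀ = 180°

Sunrise equation: cos H₀ = −tan φ · tan δ = -1.4237 ≤ −1, so the Sun never sets (polar day) and H₀ = π.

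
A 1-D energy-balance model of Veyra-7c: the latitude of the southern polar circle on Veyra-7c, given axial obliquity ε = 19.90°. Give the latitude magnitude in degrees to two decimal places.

The polar circle is the lowest latitude that experiences at least one full rotation of continuous darkness at the northern-summer solstice; it lies at |φ| = 90° − ε = 90° − 19.90° = 70.10°.

70.10°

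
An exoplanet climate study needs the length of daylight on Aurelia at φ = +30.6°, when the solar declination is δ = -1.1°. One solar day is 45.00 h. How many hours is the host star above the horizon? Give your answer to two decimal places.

cos H₀ = −tan φ · tan δ = −tan(+30.6°) × tan(-1.100°) = 0.0114, so H₀ = 1.5594 rad = 89.35°.
Daylight = 2H₀/(2π) × 45.00 h = (1.5594/π) × 45.00 = 22.34 h.

22.34 h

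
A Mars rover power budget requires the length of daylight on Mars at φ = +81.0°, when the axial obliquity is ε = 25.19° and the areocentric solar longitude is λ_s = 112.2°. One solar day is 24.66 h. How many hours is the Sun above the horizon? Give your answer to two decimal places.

sin δ = sin 25.19° × sin 112.2° = 0.39407, so δ = +23.208°.
Sunrise equation: cos H₀ = −tan φ · tan δ = -2.7071 ≤ −1, so the Sun never sets (polar day) and H₀ = π.
Daylight = 2H₀/(2π) × 24.66 h = (3.1416/π) × 24.66 = 24.66 h.

24.66 h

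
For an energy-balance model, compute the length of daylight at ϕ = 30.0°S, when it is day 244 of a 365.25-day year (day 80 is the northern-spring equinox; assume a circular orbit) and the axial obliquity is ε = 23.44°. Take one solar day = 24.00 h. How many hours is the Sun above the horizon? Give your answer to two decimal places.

11.44 h

Solar longitude: L_s = 360° × (244 − 80)/365.25 = 161.643°.
sin δ = sin 23.44° × sin 161.643° = 0.12528, so δ = +7.197°.
cos h₀ = −tan ϕ · tan δ = −tan(-30.0°) × tan(+7.197°) = 0.0729, so h₀ = 1.4978 rad = 85.82°.
Daylight = 2h₀/(2π) × 24.00 h = (1.4978/π) × 24.00 = 11.44 h.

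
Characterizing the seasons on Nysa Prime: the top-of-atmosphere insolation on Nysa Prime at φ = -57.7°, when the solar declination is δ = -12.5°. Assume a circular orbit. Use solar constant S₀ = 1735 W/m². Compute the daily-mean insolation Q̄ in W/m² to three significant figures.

cos H₀ = −tan(-57.7°) tan(-12.500°) = -0.3507, H₀ = 1.9291 rad.
Bracket: H₀ sin φ sin δ + cos φ cos δ sin H₀ = 1.9291×-0.84526×-0.21644 + 0.53435×0.97630×0.93649 = 0.352925 + 0.488554 = 0.841479.
Q̄ = (S₀/π) × [bracket] = (1735/π) × 0.841479 = 464.7 W/m².

Q̄ ≈ 465 W/m²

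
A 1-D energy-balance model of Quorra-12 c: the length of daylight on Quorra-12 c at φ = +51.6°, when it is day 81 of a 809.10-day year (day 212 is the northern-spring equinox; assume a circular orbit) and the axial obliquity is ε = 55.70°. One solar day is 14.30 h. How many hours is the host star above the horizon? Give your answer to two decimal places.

0.00 h

Solar longitude: λ_s = 360° × (81 − 212)/809.10 = -58.287°, i.e. -58.287° + 360° = 301.713°.
sin δ = sin 55.70° × sin 301.713° = -0.70275, so δ = -44.648°.
cos H₀ = −tan φ · tan δ = 1.2463 ≥ 1, so the host star never rises (polar night) and H₀ = 0.
Daylight = 2H₀/(2π) × 14.30 h = (0.0000/π) × 14.30 = 0.00 h.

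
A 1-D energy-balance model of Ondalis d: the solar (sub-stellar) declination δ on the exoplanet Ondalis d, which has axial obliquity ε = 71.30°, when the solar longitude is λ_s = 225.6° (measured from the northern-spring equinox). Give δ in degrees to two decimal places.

sin δ = sin ε · sin λ_s = sin 71.30° × sin 225.6° = -0.676756.
δ = arcsin(-0.676756) = -42.59°.

δ = -42.59°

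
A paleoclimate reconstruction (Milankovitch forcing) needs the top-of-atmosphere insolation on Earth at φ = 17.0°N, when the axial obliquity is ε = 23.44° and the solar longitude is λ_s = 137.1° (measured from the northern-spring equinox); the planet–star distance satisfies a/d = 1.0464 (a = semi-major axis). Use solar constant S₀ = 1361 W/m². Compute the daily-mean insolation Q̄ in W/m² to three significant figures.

Solar declination: sin δ = sin ε · sin λ_s = sin 23.44° × sin 137.1° = 0.27078, so δ = +15.711°.
cos H₀ = −tan(+17.0°) tan(+15.711°) = -0.0860, H₀ = 1.6569 rad.
Bracket: H₀ sin φ sin δ + cos φ cos δ sin H₀ = 1.6569×0.29237×0.27078 + 0.95630×0.96264×0.99630 = 0.131173 + 0.917167 = 1.048340.
Inverse-square distance factor (a/d)² = 1.0464² = 1.094953.
Q̄ = (S₀/π) × 1.094953 × [bracket] = (1361/π) × 1.094953 × 1.048340 = 497.3 W/m².

Q̄ ≈ 497 W/m²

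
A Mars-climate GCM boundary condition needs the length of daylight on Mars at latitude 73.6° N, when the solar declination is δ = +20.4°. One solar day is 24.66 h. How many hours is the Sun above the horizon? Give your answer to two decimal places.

24.66 h

Sunrise equation: cos H₀ = −tan φ · tan δ = -1.2636 ≤ −1, so the Sun never sets (polar day) and H₀ = π.
Daylight = 2H₀/(2π) × 24.66 h = (3.1416/π) × 24.66 = 24.66 h.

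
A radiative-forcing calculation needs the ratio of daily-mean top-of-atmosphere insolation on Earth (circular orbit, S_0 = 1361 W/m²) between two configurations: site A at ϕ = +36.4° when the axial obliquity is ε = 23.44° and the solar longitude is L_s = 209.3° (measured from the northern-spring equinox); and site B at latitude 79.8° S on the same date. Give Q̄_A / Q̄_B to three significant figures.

— Configuration A (ϕ=+36.4°):
Solar declination: sin δ = sin ε · sin L_s = sin 23.44° × sin 209.3° = -0.19467, so δ = -11.225°.
cos h₀ = −tan(+36.4°) tan(-11.225°) = 0.1463, h₀ = 1.4239 rad.
Bracket: h₀ sin ϕ sin δ + cos ϕ cos δ sin h₀ = 1.4239×0.59342×-0.19467 + 0.80489×0.98087×0.98924 = -0.164490 + 0.780998 = 0.616508.
Q̄ = (S_0/π) × [bracket] = (1361/π) × 0.616508 = 267.08 W/m².
— Configuration B (ϕ=-79.8°):
cos h₀ = −tan(-79.8°) tan(-11.225°) = -1.1030 ≤ −1 ⇒ polar day, h₀ = π.
Bracket: h₀ sin ϕ sin δ + cos ϕ cos δ sin h₀ = 3.1416×-0.98420×-0.19467 + 0.17708×0.98087×0.00000 = 0.601912 + 0.000000 = 0.601912.
Q̄ = (S_0/π) × [bracket] = (1361/π) × 0.601912 = 260.76 W/m².
Ratio Q̄_A / Q̄_B = 267.08 / 260.76 = 1.024.

Q̄_A / Q̄_B ≈ 1.02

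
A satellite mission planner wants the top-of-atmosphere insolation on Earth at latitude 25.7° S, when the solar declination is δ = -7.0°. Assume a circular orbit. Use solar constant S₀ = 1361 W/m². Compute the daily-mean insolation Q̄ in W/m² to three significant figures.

Q̄ ≈ 424 W/m²

cos H₀ = −tan(-25.7°) tan(-7.000°) = -0.0591, H₀ = 1.6299 rad.
Bracket: H₀ sin φ sin δ + cos φ cos δ sin H₀ = 1.6299×-0.43366×-0.12187 + 0.90108×0.99255×0.99825 = 0.086140 + 0.892802 = 0.978942.
Q̄ = (S₀/π) × [bracket] = (1361/π) × 0.978942 = 424.1 W/m².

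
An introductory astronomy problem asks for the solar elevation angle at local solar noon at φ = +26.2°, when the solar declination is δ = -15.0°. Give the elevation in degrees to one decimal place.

At local noon the hour angle is zero, so the zenith angle equals |φ − δ| = |+26.2° − (-15.000°)| = 41.200°.
Elevation = 90° − 41.200° = 48.8°.

48.8°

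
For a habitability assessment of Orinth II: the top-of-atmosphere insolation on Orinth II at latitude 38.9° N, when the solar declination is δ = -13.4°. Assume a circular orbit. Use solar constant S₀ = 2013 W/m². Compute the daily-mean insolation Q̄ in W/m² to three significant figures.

Q̄ ≈ 348 W/m²

cos H₀ = −tan(+38.9°) tan(-13.400°) = 0.1922, H₀ = 1.3774 rad.
Bracket: H₀ sin φ sin δ + cos φ cos δ sin H₀ = 1.3774×0.62796×-0.23175 + 0.77824×0.97278×0.98135 = -0.200453 + 0.742937 = 0.542484.
Q̄ = (S₀/π) × [bracket] = (2013/π) × 0.542484 = 347.6 W/m².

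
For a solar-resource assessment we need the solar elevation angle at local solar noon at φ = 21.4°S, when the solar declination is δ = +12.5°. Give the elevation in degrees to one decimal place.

56.1°

At local noon the hour angle is zero, so the zenith angle equals |φ − δ| = |-21.4° − (+12.500°)| = 33.900°.
Elevation = 90° − 33.900° = 56.1°.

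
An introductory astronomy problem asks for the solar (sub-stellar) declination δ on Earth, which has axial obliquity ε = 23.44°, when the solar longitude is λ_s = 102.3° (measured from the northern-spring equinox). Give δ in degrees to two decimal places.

δ = +22.87°

sin δ = sin ε · sin λ_s = sin 23.44° × sin 102.3° = 0.388658.
δ = arcsin(0.388658) = +22.87°.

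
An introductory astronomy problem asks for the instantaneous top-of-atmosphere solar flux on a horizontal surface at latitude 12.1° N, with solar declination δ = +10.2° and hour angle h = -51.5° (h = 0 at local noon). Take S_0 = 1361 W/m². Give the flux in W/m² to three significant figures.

866 W/m²

cos θ_z = sin ϕ sin δ + cos ϕ cos δ cos h = 0.037120 + 0.599064 = 0.636184.
Flux = S_0 · cos θ_z = 1361 × 0.636184 = 865.8 W/m².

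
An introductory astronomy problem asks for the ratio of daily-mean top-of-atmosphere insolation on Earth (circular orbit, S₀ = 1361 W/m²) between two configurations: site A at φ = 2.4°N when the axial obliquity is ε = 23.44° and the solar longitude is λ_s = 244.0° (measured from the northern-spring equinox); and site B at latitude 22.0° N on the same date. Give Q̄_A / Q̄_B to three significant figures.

Q̄_A / Q̄_B ≈ 1.37

— Configuration A (φ=+2.4°):
Solar declination: sin δ = sin ε · sin λ_s = sin 23.44° × sin 244.0° = -0.35753, so δ = -20.949°.
cos H₀ = −tan(+2.4°) tan(-20.949°) = 0.0160, H₀ = 1.5548 rad.
Bracket: H₀ sin φ sin δ + cos φ cos δ sin H₀ = 1.5548×0.04188×-0.35753 + 0.99912×0.93390×0.99987 = -0.023281 + 0.932957 = 0.909676.
Q̄ = (S₀/π) × [bracket] = (1361/π) × 0.909676 = 394.09 W/m².
— Configuration B (φ=+22.0°):
cos H₀ = −tan(+22.0°) tan(-20.949°) = 0.1547, H₀ = 1.4155 rad.
Bracket: H₀ sin φ sin δ + cos φ cos δ sin H₀ = 1.4155×0.37461×-0.35753 + 0.92718×0.93390×0.98797 = -0.189584 + 0.855477 = 0.665893.
Q̄ = (S₀/π) × [bracket] = (1361/π) × 0.665893 = 288.48 W/m².
Ratio Q̄_A / Q̄_B = 394.09 / 288.48 = 1.366.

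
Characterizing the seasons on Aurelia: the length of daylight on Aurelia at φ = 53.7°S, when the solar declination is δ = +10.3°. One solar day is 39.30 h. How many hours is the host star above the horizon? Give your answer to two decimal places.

cos H₀ = −tan φ · tan δ = −tan(-53.7°) × tan(+10.300°) = 0.2474, so H₀ = 1.3208 rad = 75.68°.
Daylight = 2H₀/(2π) × 39.30 h = (1.3208/π) × 39.30 = 16.52 h.

16.52 h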